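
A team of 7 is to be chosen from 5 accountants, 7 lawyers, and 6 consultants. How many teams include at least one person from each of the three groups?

28987

Total 7-person selections from all 18: C(18,7) = 31824.
Selections missing a whole group: no accountants → C(13,7) = 1716; no lawyers → C(11,7) = 330; no consultants → C(12,7) = 792.
Add back selections omitting two groups (i.e. drawn from a single group): C(5,7) + C(7,7) + C(6,7) = 1.
By inclusion–exclusion: 31824 − 2838 + 1 = 28987.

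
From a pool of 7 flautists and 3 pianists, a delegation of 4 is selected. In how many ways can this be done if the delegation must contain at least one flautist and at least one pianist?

175

Unrestricted: C(10,4) = 210 ways to pick any 4 of the 10.
Selections missing a whole group: no flautists → C(3,4) = 0; no pianists → C(7,4) = 35.
Both groups omitted at once is impossible, so 210 − 35 = 175.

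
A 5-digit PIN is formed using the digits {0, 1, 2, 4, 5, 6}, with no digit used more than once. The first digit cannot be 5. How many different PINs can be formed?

The first digit has 6−1 = 5 choices (anything except 5).
The remaining 4 digits are filled from the other 5 symbols without repetition: 5 × 4 × 3 × 2 = 120.
Total: 5 × 120 = 600.

600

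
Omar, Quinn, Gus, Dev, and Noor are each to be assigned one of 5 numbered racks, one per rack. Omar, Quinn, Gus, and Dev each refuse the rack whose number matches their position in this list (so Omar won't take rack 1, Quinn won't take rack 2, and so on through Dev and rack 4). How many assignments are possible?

53

Let Aᵢ (for 1 ≤ i ≤ 4) be the placements that put person i in their forbidden rack. Any j of these fix j positions, leaving (5−j)! ways to fill the rest, and there are C(4,j) ways to pick which j.
By inclusion–exclusion, the number of valid placements is Σ_{j=0}^{4} (−1)^j C(4,j)·(5−j)!.
Computing: 120 − 96 + 36 − 8 + 1 = 53.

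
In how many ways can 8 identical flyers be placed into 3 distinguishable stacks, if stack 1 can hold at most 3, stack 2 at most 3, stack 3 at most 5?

Ignoring the caps, the number of non-negative solutions to x_1+…+x_3 = 8 is C(10,2) = 45.
Subtract solutions that violate a single cap (substitute x_i' = x_i − (cap_i+1)): x_1 ≥ 4 gives C(6,2) = 15; x_2 ≥ 4 gives C(6,2) = 15; x_3 ≥ 6 gives C(4,2) = 6. Together 36.
Add back pairs where two caps are both exceeded: 1 + 0 + 0 = 1.
By inclusion–exclusion the count is 45 − 36 + 1 = 10.

10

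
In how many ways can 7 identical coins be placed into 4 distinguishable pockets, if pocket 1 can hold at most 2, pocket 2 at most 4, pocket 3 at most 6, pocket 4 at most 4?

64

By stars and bars, unrestricted non-negative solutions to x_1+…+x_4 = 7 number C(7+3,3) = 120.
Subtract solutions that violate a single cap (substitute x_i' = x_i − (cap_i+1)): x_1 ≥ 3 gives C(7,3) = 35; x_2 ≥ 5 gives C(5,3) = 10; x_3 ≥ 7 gives C(3,3) = 1; x_4 ≥ 5 gives C(5,3) = 10. Together 56.
No two caps can be exceeded simultaneously, so the pair terms are all 0.
By inclusion–exclusion the count is 120 − 56 + 0 = 64.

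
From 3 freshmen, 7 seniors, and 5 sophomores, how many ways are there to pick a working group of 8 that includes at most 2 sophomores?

Split by how many sophomores are chosen (0 through 2).
Sum: C(5,0)·C(10,8) + C(5,1)·C(10,7) + C(5,2)·C(10,6) = 45 + 600 + 2100 = 2745.

2745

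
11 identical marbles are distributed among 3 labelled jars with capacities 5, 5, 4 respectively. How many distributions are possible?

Without the upper bounds there are C(13,2) = 78 ways to split 11 among 3 jars.
Subtract solutions that violate a single cap (substitute x_i' = x_i − (cap_i+1)): x_1 ≥ 6 gives C(7,2) = 21; x_2 ≥ 6 gives C(7,2) = 21; x_3 ≥ 5 gives C(8,2) = 28. Together 70.
Add back pairs where two caps are both exceeded: 0 + 1 + 1 = 2.
By inclusion–exclusion the count is 78 − 70 + 2 = 10.

10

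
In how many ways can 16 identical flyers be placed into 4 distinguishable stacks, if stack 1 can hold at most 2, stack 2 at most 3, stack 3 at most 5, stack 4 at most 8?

10

Ignoring the caps, the number of non-negative solutions to x_1+…+x_4 = 16 is C(19,3) = 969.
Subtract solutions that violate a single cap (substitute x_i' = x_i − (cap_i+1)): x_1 ≥ 3 gives C(16,3) = 560; x_2 ≥ 4 gives C(15,3) = 455; x_3 ≥ 6 gives C(13,3) = 286; x_4 ≥ 9 gives C(10,3) = 120. Together 1421.
Add back pairs where two caps are both exceeded: 220 + 120 + 35 + 84 + 20 + 4 = 483.
Subtract triples: 20 + 1 + 0 + 0 = 21.
By inclusion–exclusion the count is 969 − 1421 + 483 − 21 = 10.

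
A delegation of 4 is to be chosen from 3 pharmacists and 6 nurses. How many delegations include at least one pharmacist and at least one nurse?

111

Total 4-person selections from all 9: C(9,4) = 126.
Selections missing a whole group: no pharmacists → C(6,4) = 15; no nurses → C(3,4) = 0.
Both groups omitted at once is impossible, so 126 − 15 = 111.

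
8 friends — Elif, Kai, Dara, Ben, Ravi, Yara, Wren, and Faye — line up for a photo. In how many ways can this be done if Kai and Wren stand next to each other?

Treat {Kai, Wren} as a single unit. There are 7 units to order, and the pair itself can be ordered 2 ways.
That gives 2 × 7! = 2 × 5040 = 10080.

10080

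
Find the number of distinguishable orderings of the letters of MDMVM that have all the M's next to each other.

Treat the 3 copies of M as a single block. The multiset to arrange is then {MMM, D, V}, 3 items in all.
All 3 items are distinct, so there are (3)! = 6 arrangements.

6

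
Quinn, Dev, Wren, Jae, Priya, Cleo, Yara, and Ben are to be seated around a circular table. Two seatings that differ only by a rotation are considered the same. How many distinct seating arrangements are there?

5040

Seat Quinn anywhere (absorbing the rotational symmetry), then permute the other 7: (7)! = 5040.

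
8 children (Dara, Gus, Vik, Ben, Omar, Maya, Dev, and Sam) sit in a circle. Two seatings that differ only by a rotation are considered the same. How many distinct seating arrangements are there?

Seat Dara anywhere (absorbing the rotational symmetry), then permute the other 7: (7)! = 5040.

5040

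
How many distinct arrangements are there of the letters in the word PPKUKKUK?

420

Letter multiplicities in PPKUKKUK: K×4, P×2, U×2.
The number of distinct arrangements is 8!/(4!·2!·2!) = 40320/96 = 420.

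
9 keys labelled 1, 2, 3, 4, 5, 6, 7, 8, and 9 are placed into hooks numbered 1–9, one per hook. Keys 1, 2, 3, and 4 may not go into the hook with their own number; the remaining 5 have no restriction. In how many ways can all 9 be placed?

229080

Let Aᵢ (for 1 ≤ i ≤ 4) be the placements that put key i in its forbidden hook. Any j of these fix j positions, leaving (9−j)! ways to fill the rest, and there are C(4,j) ways to pick which j.
By inclusion–exclusion, the number of valid placements is Σ_{j=0}^{4} (−1)^j C(4,j)·(9−j)!.
Computing: 362880 − 161280 + 30240 − 2880 + 120 = 229080.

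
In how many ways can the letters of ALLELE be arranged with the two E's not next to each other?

Total arrangements of ALLELE: 6!/(3!·2!) = 60.
If the two E's are adjacent, glue them into one block, leaving 5 items to arrange: (5)!/(3!) = 20 ways.
Subtracting, 60 − 20 = 40 arrangements keep the E's apart.

40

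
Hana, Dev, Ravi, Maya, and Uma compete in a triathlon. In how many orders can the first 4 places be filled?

120

This is an ordered selection of 4 from 5: P(5,4).
That gives 5 × 4 × 3 × 2 = 120.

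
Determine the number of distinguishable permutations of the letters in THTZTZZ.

The 7 letters of THTZTZZ have repeats: T appearing 3 times and Z appearing 3 times.
So there are 7! / (3!·3!) = 140 distinguishable arrangements.

140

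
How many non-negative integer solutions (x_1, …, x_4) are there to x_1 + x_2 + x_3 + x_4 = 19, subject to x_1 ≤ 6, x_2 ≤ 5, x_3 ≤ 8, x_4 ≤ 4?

Ignoring the caps, the number of non-negative solutions to x_1+…+x_4 = 19 is C(22,3) = 1540.
Subtract solutions that violate a single cap (substitute x_i' = x_i − (cap_i+1)): x_1 ≥ 7 gives C(15,3) = 455; x_2 ≥ 6 gives C(16,3) = 560; x_3 ≥ 9 gives C(13,3) = 286; x_4 ≥ 5 gives C(17,3) = 680. Together 1981.
Add back pairs where two caps are both exceeded: 84 + 20 + 120 + 35 + 165 + 56 = 480.
Subtract triples: 0 + 4 + 0 + 0 = 4.
By inclusion–exclusion the count is 1540 − 1981 + 480 − 4 = 35.

35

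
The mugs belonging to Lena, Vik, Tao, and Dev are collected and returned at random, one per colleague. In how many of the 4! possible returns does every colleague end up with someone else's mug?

9

Count assignments avoiding every fixed point. For any j of the 4 colleagues fixed to their own mug, the other 4−j can be arranged in (4−j)! ways.
By inclusion–exclusion this is Σ_{j=0}^{4} (−1)^j C(4,j)·(4−j)!.
Computing: 24 − 24 + 12 − 4 + 1 = 9.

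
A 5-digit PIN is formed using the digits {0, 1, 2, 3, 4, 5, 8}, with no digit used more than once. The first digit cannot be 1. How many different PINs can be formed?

2160

The first digit has 7−1 = 6 choices (anything except 1).
The remaining 4 digits are filled from the other 6 symbols without repetition: 6 × 5 × 4 × 3 = 360.
Total: 6 × 360 = 2160.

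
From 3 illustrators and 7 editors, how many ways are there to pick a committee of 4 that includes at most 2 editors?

Split by how many editors are chosen (0 through 2).
Sum: C(7,0)·C(3,4) + C(7,1)·C(3,3) + C(7,2)·C(3,2) = 0 + 7 + 63 = 70.

70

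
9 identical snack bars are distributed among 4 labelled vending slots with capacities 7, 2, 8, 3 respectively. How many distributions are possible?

85

Without the upper bounds there are C(12,3) = 220 ways to split 9 among 4 vending slots.
Subtract solutions that violate a single cap (substitute x_i' = x_i − (cap_i+1)): x_1 ≥ 8 gives C(4,3) = 4; x_2 ≥ 3 gives C(9,3) = 84; x_3 ≥ 9 gives C(3,3) = 1; x_4 ≥ 4 gives C(8,3) = 56. Together 145.
Add back pairs where two caps are both exceeded: 0 + 0 + 0 + 0 + 10 + 0 = 10.
By inclusion–exclusion the count is 220 − 145 + 10 = 85.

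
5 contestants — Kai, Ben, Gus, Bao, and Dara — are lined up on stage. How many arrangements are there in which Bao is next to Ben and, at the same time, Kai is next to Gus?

Treat {Bao,Ben} as one block (2 orders) and {Kai,Gus} as another (2 orders).
That leaves 3 units to arrange: 2 × 2 × 3! = 4 × 6 = 24.

24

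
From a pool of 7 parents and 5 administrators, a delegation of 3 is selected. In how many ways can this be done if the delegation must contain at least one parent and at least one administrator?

Unrestricted: C(12,3) = 220 ways to pick any 3 of the 12.
Subtract selections that omit an entire group: no parents → C(5,3) = 10; no administrators → C(7,3) = 35.
Both groups omitted at once is impossible, so 220 − 45 = 175.

175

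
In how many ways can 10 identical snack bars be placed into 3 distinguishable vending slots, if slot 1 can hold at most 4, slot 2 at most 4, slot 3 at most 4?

By stars and bars, unrestricted non-negative solutions to x_1+…+x_3 = 10 number C(10+2,2) = 66.
Subtract solutions that violate a single cap (substitute x_i' = x_i − (cap_i+1)): x_1 ≥ 5 gives C(7,2) = 21; x_2 ≥ 5 gives C(7,2) = 21; x_3 ≥ 5 gives C(7,2) = 21. Together 63.
Add back pairs where two caps are both exceeded: 1 + 1 + 1 = 3.
By inclusion–exclusion the count is 66 − 63 + 3 = 6.

6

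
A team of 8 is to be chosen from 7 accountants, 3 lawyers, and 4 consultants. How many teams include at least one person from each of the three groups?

2793

Unrestricted: C(14,8) = 3003 ways to pick any 8 of the 14.
Selections missing a whole group: no accountants → C(7,8) = 0; no lawyers → C(11,8) = 165; no consultants → C(10,8) = 45.
Add back selections omitting two groups (i.e. drawn from a single group): C(7,8) + C(3,8) + C(4,8) = 0.
By inclusion–exclusion: 3003 − 210 + 0 = 2793.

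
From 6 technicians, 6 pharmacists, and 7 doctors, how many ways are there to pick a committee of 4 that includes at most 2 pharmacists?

3601

Split by how many pharmacists are chosen (0 through 2).
Sum: C(6,0)·C(13,4) + C(6,1)·C(13,3) + C(6,2)·C(13,2) = 715 + 1716 + 1170 = 3601.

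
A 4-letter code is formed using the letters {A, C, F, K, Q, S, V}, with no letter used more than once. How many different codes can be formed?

840

This is a permutation of 4 out of 7: P(7,4) = 7!/3!.
That product is 7 × 6 × 5 × 4 = 840.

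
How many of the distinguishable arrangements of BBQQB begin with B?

6

Fix B in the first position and arrange the remaining 4 letters.
Those 4 letters have B appearing twice and Q appearing twice, giving (4)!/(2!·2!) = 6.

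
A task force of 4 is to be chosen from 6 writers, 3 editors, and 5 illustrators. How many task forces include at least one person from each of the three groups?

With no constraint there are C(14,4) = 1001 possible selections.
Selections missing a whole group: no writers → C(8,4) = 70; no editors → C(11,4) = 330; no illustrators → C(9,4) = 126.
Add back selections omitting two groups (i.e. drawn from a single group): C(6,4) + C(3,4) + C(5,4) = 20.
By inclusion–exclusion: 1001 − 526 + 20 = 495.

495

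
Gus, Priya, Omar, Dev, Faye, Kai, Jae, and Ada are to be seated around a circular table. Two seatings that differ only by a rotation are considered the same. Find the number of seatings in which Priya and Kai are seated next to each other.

1440

Treat {Priya, Kai} as one unit (2 internal orders) and seat the resulting 7 units around the table: (6)! circular arrangements.
So 2 × (6)! = 2 × 720 = 1440.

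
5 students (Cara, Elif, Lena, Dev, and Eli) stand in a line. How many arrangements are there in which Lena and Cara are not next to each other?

Of the 5! = 120 arrangements, those with Lena and Cara adjacent number 2 × 4! = 48 (treat the pair as a block with 2 internal orders).
Complementary counting: 120 − 48 = 72.

72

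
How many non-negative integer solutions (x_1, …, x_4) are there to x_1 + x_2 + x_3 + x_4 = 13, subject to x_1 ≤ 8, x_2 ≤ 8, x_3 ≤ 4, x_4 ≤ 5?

215

Without the upper bounds there are C(16,3) = 560 ways to split 13 among 4 variables.
Subtract solutions that violate a single cap (substitute x_i' = x_i − (cap_i+1)): x_1 ≥ 9 gives C(7,3) = 35; x_2 ≥ 9 gives C(7,3) = 35; x_3 ≥ 5 gives C(11,3) = 165; x_4 ≥ 6 gives C(10,3) = 120. Together 355.
Add back pairs where two caps are both exceeded: 0 + 0 + 0 + 0 + 0 + 10 = 10.
By inclusion–exclusion the count is 560 − 355 + 10 = 215.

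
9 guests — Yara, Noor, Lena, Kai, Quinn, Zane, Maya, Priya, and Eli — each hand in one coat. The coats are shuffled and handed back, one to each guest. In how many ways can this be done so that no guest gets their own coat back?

Count assignments avoiding every fixed point. For any j of the 9 guests fixed to their own coat, the other 9−j can be arranged in (9−j)! ways.
By inclusion–exclusion this is Σ_{j=0}^{9} (−1)^j C(9,j)·(9−j)!.
Computing: 362880 − 362880 + 181440 − 60480 + 15120 − 3024 + 504 − 72 + 9 − 1 = 133496.

133496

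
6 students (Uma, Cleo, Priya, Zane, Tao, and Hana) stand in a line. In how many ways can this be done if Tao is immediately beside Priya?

Treat {Tao, Priya} as a single unit. There are 5 units to order, and the pair itself can be ordered 2 ways.
That gives 2 × 5! = 2 × 120 = 240.

240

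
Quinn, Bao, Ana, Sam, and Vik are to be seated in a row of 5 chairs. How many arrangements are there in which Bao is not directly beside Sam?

Of the 5! = 120 arrangements, those with Bao and Sam adjacent number 2 × 4! = 48 (treat the pair as a block with 2 internal orders).
Complementary counting: 120 − 48 = 72.

72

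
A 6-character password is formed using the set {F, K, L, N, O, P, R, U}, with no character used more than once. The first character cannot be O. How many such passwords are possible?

The first character has 8−1 = 7 choices (anything except O).
The remaining 5 characters are filled from the other 7 symbols without repetition: 7 × 6 × 5 × 4 × 3 = 2520.
Total: 7 × 2520 = 17640.

17640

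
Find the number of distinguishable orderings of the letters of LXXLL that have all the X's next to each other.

4

Treat the 2 copies of X as a single block. The multiset to arrange is then {XX, L, L, L}, 4 items in all.
That gives (4)!/(3!) = 4 arrangements.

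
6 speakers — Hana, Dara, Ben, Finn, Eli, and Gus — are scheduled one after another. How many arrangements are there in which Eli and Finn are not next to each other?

480

There are 6! = 720 arrangements in all. If Eli and Finn are adjacent, merging them into one block gives 2·(5)! = 240 arrangements.
So 720 − 240 = 480 arrangements keep them apart.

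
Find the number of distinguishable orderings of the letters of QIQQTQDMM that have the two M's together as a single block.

Treat the 2 copies of M as a single block. The multiset to arrange is then {MM, D, I, Q, Q, Q, Q, T}, 8 items in all.
That gives (8)!/(4!) = 1680 arrangements.

1680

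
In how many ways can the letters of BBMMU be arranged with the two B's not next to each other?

18

Total arrangements of BBMMU: 5!/(2!·2!) = 30.
If the two B's are adjacent, glue them into one block, leaving 4 items to arrange: (4)!/(2!) = 12 ways.
Hence 30 − 12 = 18.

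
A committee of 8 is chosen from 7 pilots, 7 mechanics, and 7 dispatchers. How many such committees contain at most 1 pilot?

27027

Split by how many pilots are chosen (0 through 1).
Sum: C(7,0)·C(14,8) + C(7,1)·C(14,7) = 3003 + 24024 = 27027.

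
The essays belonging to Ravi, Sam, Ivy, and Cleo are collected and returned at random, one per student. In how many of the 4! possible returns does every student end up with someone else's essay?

This is the derangement count D_4: permutations of 4 items with no fixed point.
By inclusion–exclusion this is Σ_{j=0}^{4} (−1)^j C(4,j)·(4−j)!.
Computing: 24 − 24 + 12 − 4 + 1 = 9.

9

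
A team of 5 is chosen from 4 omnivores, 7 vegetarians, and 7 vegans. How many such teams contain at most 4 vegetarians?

8547

Split by how many vegetarians are chosen (0 through 4).
Sum: C(7,0)·C(11,5) + C(7,1)·C(11,4) + C(7,2)·C(11,3) + C(7,3)·C(11,2) + C(7,4)·C(11,1) = 462 + 2310 + 3465 + 1925 + 385 = 8547.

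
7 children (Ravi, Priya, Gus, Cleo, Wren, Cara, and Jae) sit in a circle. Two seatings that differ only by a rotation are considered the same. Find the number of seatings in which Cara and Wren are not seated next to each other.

480

All circular seatings of 7 people number (6)! = 720.
Those with Cara next to Wren: fuse the pair into one unit and seat 6 units around a circle — 2·(5)! = 240.
Subtracting, 720 − 240 = 480.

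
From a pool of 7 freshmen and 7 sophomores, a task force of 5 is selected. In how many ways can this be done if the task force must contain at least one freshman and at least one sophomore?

With no constraint there are C(14,5) = 2002 possible selections.
Selections missing a whole group: no freshmen → C(7,5) = 21; no sophomores → C(7,5) = 21.
Both groups omitted at once is impossible, so 2002 − 42 = 1960.

1960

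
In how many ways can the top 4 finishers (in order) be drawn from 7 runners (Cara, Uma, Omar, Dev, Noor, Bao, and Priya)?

This is an ordered selection of 4 from 7: P(7,4).
That gives 7 × 6 × 5 × 4 = 840.

840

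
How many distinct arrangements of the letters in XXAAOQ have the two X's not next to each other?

Total arrangements of XXAAOQ: 6!/(2!·2!) = 180.
Arrangements with the X's together: treat XX as one letter, giving (5)!/(2!) = 60.
Hence 180 − 60 = 120.

120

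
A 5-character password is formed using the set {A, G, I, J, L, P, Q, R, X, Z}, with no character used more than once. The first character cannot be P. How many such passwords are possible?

The first character has 10−1 = 9 choices (anything except P).
The remaining 4 characters are filled from the other 9 symbols without repetition: 9 × 8 × 7 × 6 = 3024.
Total: 9 × 3024 = 27216.

27216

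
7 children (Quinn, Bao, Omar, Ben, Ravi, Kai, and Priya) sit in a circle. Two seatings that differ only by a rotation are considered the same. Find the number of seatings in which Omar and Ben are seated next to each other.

240

Treat {Omar, Ben} as one unit (2 internal orders) and seat the resulting 6 units around the table: (5)! circular arrangements.
So 2 × (5)! = 2 × 120 = 240.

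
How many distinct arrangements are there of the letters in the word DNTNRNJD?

The 8 letters of DNTNRNJD have repeats: D appearing twice and N appearing 3 times.
The number of distinct arrangements is 8!/(3!·2!) = 40320/12 = 3360.

3360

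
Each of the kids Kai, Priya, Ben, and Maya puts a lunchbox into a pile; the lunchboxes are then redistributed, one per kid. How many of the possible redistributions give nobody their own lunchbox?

Count assignments avoiding every fixed point. For any j of the 4 kids fixed to their own lunchbox, the other 4−j can be arranged in (4−j)! ways.
By inclusion–exclusion this is Σ_{j=0}^{4} (−1)^j C(4,j)·(4−j)!.
Computing: 24 − 24 + 12 − 4 + 1 = 9.

9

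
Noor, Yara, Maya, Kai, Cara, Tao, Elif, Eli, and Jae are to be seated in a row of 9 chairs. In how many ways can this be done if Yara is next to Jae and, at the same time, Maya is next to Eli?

Treat {Yara,Jae} as one block (2 orders) and {Maya,Eli} as another (2 orders).
That leaves 7 units to arrange: 2 × 2 × 7! = 4 × 5040 = 20160.

20160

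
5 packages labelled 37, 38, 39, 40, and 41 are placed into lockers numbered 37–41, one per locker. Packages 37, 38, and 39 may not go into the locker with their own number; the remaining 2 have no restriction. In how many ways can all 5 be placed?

Let Aᵢ (for i ∈ {37, 38, 39}) be the placements that put package i in its forbidden locker. Any j of these fix j positions, leaving (5−j)! ways to fill the rest, and there are C(3,j) ways to pick which j.
By inclusion–exclusion, the number of valid placements is Σ_{j=0}^{3} (−1)^j C(3,j)·(5−j)!.
Computing: 120 − 72 + 18 − 2 = 64.

64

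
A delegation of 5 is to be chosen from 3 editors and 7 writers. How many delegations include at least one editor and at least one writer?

Total 5-person selections from all 10: C(10,5) = 252.
Selections missing a whole group: no editors → C(7,5) = 21; no writers → C(3,5) = 0.
Both groups omitted at once is impossible, so 252 − 21 = 231.

231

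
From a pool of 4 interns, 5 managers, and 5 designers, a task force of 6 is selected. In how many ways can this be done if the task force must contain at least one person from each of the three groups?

Unrestricted: C(14,6) = 3003 ways to pick any 6 of the 14.
Selections missing a whole group: no interns → C(10,6) = 210; no managers → C(9,6) = 84; no designers → C(9,6) = 84.
Add back selections omitting two groups (i.e. drawn from a single group): C(4,6) + C(5,6) + C(5,6) = 0.
By inclusion–exclusion: 3003 − 378 + 0 = 2625.

2625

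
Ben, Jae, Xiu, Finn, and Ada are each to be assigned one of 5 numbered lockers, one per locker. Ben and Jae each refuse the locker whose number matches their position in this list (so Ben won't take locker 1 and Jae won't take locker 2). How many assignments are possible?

78

Let Aᵢ (for i ∈ {1, 2}) be the placements that put person i in their forbidden locker. Any j of these fix j positions, leaving (5−j)! ways to fill the rest, and there are C(2,j) ways to pick which j.
By inclusion–exclusion, the number of valid placements is Σ_{j=0}^{2} (−1)^j C(2,j)·(5−j)!.
Computing: 120 − 48 + 6 = 78.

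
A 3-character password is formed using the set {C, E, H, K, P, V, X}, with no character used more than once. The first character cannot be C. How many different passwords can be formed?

180

The first character has 7−1 = 6 choices (anything except C).
The remaining 2 characters are filled from the other 6 symbols without repetition: 6 × 5 = 30.
Total: 6 × 30 = 180.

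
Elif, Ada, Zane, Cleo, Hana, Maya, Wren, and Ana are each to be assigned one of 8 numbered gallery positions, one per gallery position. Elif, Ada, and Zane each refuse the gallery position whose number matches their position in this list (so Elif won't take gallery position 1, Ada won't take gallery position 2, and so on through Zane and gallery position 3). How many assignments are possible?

27240

Let Aᵢ (for i ∈ {1, 2, 3}) be the placements that put person i in their forbidden gallery position. Any j of these fix j positions, leaving (8−j)! ways to fill the rest, and there are C(3,j) ways to pick which j.
By inclusion–exclusion, the number of valid placements is Σ_{j=0}^{3} (−1)^j C(3,j)·(8−j)!.
Computing: 40320 − 15120 + 2160 − 120 = 27240.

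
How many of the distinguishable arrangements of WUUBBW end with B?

30

Fix B in the last position and arrange the remaining 5 letters.
Those 5 letters have U appearing twice and W appearing twice, giving (5)!/(2!·2!) = 30.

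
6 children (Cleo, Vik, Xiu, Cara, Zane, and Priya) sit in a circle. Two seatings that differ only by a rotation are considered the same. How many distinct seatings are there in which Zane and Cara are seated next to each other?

48

Glue Zane and Cara into a block (2 internal orders). Seating 5 units around a circle gives (4)! arrangements.
So 2 × (4)! = 2 × 24 = 48.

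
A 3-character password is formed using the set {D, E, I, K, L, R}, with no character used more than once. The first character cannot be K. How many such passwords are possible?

100

The first character has 6−1 = 5 choices (anything except K).
The remaining 2 characters are filled from the other 5 symbols without repetition: 5 × 4 = 20.
Total: 5 × 20 = 100.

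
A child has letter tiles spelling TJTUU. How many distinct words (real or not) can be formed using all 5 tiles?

30

The 5 letters of TJTUU have repeats: T appearing twice and U appearing twice.
The number of distinct arrangements is 5!/(2!·2!) = 120/4 = 30.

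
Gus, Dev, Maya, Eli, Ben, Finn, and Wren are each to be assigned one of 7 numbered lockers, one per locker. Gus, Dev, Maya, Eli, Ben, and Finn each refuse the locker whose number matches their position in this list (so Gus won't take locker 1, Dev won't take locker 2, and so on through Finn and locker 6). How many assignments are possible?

Let Aᵢ (for 1 ≤ i ≤ 6) be the placements that put person i in their forbidden locker. Any j of these fix j positions, leaving (7−j)! ways to fill the rest, and there are C(6,j) ways to pick which j.
By inclusion–exclusion, the number of valid placements is Σ_{j=0}^{6} (−1)^j C(6,j)·(7−j)!.
Computing: 5040 − 4320 + 1800 − 480 + 90 − 12 + 1 = 2119.

2119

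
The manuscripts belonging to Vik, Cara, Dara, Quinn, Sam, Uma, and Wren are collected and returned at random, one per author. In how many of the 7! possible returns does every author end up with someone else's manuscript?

1854

Let Aᵢ be the assignments in which author i gets their own manuscript. We want the size of the complement of A₁∪…∪A_7.
By inclusion–exclusion this is Σ_{j=0}^{7} (−1)^j C(7,j)·(7−j)!.
Computing: 5040 − 5040 + 2520 − 840 + 210 − 42 + 7 − 1 = 1854.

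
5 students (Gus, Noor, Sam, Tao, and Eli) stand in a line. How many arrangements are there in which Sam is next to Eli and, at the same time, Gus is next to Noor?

24

Treat {Sam,Eli} as one block (2 orders) and {Gus,Noor} as another (2 orders).
That leaves 3 units to arrange: 2 × 2 × 3! = 4 × 6 = 24.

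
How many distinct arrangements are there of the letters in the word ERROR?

ERROR has 5 letters with R appearing 3 times.
The number of distinct arrangements is 5!/(3!) = 120/6 = 20.

20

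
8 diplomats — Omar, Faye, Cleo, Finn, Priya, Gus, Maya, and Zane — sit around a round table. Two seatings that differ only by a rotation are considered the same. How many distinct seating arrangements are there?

5040

Fix one person's seat to break rotational symmetry; the remaining 7 people can be arranged in (7)! = 5040 ways.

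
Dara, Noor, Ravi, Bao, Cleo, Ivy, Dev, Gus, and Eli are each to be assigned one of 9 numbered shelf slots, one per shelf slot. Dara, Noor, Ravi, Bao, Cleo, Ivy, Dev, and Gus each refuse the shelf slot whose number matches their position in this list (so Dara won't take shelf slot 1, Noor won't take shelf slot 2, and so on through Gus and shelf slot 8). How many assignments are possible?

Let Aᵢ (for 1 ≤ i ≤ 8) be the placements that put person i in their forbidden shelf slot. Any j of these fix j positions, leaving (9−j)! ways to fill the rest, and there are C(8,j) ways to pick which j.
By inclusion–exclusion, the number of valid placements is Σ_{j=0}^{8} (−1)^j C(8,j)·(9−j)!.
Computing: 362880 − 322560 + 141120 − 40320 + 8400 − 1344 + 168 − 16 + 1 = 148329.

148329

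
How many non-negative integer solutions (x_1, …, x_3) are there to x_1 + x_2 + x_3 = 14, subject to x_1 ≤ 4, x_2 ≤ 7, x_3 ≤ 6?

By stars and bars, unrestricted non-negative solutions to x_1+…+x_3 = 14 number C(14+2,2) = 120.
Subtract solutions that violate a single cap (substitute x_i' = x_i − (cap_i+1)): x_1 ≥ 5 gives C(11,2) = 55; x_2 ≥ 8 gives C(8,2) = 28; x_3 ≥ 7 gives C(9,2) = 36. Together 119.
Add back pairs where two caps are both exceeded: 3 + 6 + 0 = 9.
By inclusion–exclusion the count is 120 − 119 + 9 = 10.

10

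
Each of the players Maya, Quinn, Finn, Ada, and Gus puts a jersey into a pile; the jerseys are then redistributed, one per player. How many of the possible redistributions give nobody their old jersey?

44

This is the derangement count D_5: permutations of 5 items with no fixed point.
By inclusion–exclusion this is Σ_{j=0}^{5} (−1)^j C(5,j)·(5−j)!.
Computing: 120 − 120 + 60 − 20 + 5 − 1 = 44.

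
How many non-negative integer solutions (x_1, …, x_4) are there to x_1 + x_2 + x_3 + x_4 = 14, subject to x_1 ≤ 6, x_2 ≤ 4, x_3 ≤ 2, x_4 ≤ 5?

Without the upper bounds there are C(17,3) = 680 ways to split 14 among 4 variables.
Subtract solutions that violate a single cap (substitute x_i' = x_i − (cap_i+1)): x_1 ≥ 7 gives C(10,3) = 120; x_2 ≥ 5 gives C(12,3) = 220; x_3 ≥ 3 gives C(14,3) = 364; x_4 ≥ 6 gives C(11,3) = 165. Together 869.
Add back pairs where two caps are both exceeded: 10 + 35 + 4 + 84 + 20 + 56 = 209.
Subtract triples: 0 + 0 + 0 + 1 = 1.
By inclusion–exclusion the count is 680 − 869 + 209 − 1 = 19.

19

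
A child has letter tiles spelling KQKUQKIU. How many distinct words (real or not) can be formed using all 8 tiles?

The 8 letters of KQKUQKIU have repeats: K appearing 3 times, Q appearing twice, and U appearing twice.
The number of distinct arrangements is 8!/(3!·2!·2!) = 40320/24 = 1680.

1680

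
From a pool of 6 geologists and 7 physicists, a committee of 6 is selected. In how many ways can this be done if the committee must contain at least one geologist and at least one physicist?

With no constraint there are C(13,6) = 1716 possible selections.
Subtract selections that omit an entire group: no geologists → C(7,6) = 7; no physicists → C(6,6) = 1.
Both groups omitted at once is impossible, so 1716 − 8 = 1708.

1708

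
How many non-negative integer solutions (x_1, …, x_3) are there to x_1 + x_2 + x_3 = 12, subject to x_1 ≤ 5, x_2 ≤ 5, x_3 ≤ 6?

Ignoring the caps, the number of non-negative solutions to x_1+…+x_3 = 12 is C(14,2) = 91.
Subtract solutions that violate a single cap (substitute x_i' = x_i − (cap_i+1)): x_1 ≥ 6 gives C(8,2) = 28; x_2 ≥ 6 gives C(8,2) = 28; x_3 ≥ 7 gives C(7,2) = 21. Together 77.
Add back pairs where two caps are both exceeded: 1 + 0 + 0 = 1.
By inclusion–exclusion the count is 91 − 77 + 1 = 15.

15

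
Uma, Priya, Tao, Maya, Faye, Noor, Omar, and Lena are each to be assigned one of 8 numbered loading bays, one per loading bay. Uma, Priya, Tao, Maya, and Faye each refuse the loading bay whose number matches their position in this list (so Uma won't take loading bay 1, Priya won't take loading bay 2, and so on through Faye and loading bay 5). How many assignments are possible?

Let Aᵢ (for 1 ≤ i ≤ 5) be the placements that put person i in their forbidden loading bay. Any j of these fix j positions, leaving (8−j)! ways to fill the rest, and there are C(5,j) ways to pick which j.
By inclusion–exclusion, the number of valid placements is Σ_{j=0}^{5} (−1)^j C(5,j)·(8−j)!.
Computing: 40320 − 25200 + 7200 − 1200 + 120 − 6 = 21234.

21234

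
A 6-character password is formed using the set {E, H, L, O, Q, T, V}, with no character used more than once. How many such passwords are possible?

5040

With no repetition, fill the 6 characters in order: 7 choices, then 6, down to 2.
That product is 7 × 6 × 5 × 4 × 3 × 2 = 5040.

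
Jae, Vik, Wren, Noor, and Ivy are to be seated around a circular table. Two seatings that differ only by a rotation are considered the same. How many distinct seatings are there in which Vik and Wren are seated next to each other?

Glue Vik and Wren into a block (2 internal orders). Seating 4 units around a circle gives (3)! arrangements.
So 2 × (3)! = 2 × 6 = 12.

12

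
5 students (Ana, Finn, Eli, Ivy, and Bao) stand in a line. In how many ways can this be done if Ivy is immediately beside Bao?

48

Glue Ivy and Bao into one block (2 internal orders), leaving 4 units to arrange in a row.
That gives 2 × 4! = 2 × 24 = 48.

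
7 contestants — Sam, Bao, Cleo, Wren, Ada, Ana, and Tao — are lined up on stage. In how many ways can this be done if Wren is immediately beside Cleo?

1440

Glue Wren and Cleo into one block (2 internal orders), leaving 6 units to arrange in a row.
That gives 2 × 6! = 2 × 720 = 1440.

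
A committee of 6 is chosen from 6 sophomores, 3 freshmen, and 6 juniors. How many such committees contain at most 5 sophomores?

Split by how many sophomores are chosen (0 through 5).
Sum: C(6,0)·C(9,6) + C(6,1)·C(9,5) + C(6,2)·C(9,4) + C(6,3)·C(9,3) + C(6,4)·C(9,2) + C(6,5)·C(9,1) = 84 + 756 + 1890 + 1680 + 540 + 54 = 5004.

5004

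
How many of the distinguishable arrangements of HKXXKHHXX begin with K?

280

With the first slot taken by K, it remains to arrange the other 8 letters (HXXKHHXX).
Those 8 letters have H appearing 3 times and X appearing 4 times, giving (8)!/(4!·3!) = 280.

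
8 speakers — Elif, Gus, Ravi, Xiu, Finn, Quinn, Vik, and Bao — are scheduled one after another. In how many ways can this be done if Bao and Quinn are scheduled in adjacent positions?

Treat {Bao, Quinn} as a single unit. There are 7 units to order, and the pair itself can be ordered 2 ways.
So the count is 2·(7)! = 10080.

10080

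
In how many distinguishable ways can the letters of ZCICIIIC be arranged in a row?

Letter multiplicities in ZCICIIIC: C×3, I×4, Z×1.
So there are 8! / (4!·3!) = 280 distinguishable arrangements.

280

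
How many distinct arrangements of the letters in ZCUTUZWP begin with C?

Fix C in the first position and arrange the remaining 7 letters.
Those 7 letters have U appearing twice and Z appearing twice, giving (7)!/(2!·2!) = 1260.

1260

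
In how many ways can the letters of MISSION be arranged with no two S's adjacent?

There are 7!/(2!·2!) = 1260 arrangements of MISSION in total.
If the two S's are adjacent, glue them into one block, leaving 6 items to arrange: (6)!/(2!) = 360 ways.
Hence 1260 − 360 = 900.

900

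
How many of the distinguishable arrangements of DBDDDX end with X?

With the last slot taken by X, it remains to arrange the other 5 letters (DBDDD).
Those 5 letters have D appearing 4 times, giving (5)!/(4!) = 5.

5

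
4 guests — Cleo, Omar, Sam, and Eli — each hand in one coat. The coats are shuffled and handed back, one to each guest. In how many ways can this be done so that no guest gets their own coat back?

9

This is the derangement count D_4: permutations of 4 items with no fixed point.
By inclusion–exclusion this is Σ_{j=0}^{4} (−1)^j C(4,j)·(4−j)!.
Computing: 24 − 24 + 12 − 4 + 1 = 9.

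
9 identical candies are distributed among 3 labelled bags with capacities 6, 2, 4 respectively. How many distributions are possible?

9

Ignoring the caps, the number of non-negative solutions to x_1+…+x_3 = 9 is C(11,2) = 55.
Subtract solutions that violate a single cap (substitute x_i' = x_i − (cap_i+1)): x_1 ≥ 7 gives C(4,2) = 6; x_2 ≥ 3 gives C(8,2) = 28; x_3 ≥ 5 gives C(6,2) = 15. Together 49.
Add back pairs where two caps are both exceeded: 0 + 0 + 3 = 3.
By inclusion–exclusion the count is 55 − 49 + 3 = 9.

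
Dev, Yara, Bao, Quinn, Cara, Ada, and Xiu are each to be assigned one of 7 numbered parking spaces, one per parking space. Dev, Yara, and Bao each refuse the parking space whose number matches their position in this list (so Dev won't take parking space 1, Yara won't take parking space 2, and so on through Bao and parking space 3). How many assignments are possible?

3216

Let Aᵢ (for i ∈ {1, 2, 3}) be the placements that put person i in their forbidden parking space. Any j of these fix j positions, leaving (7−j)! ways to fill the rest, and there are C(3,j) ways to pick which j.
By inclusion–exclusion, the number of valid placements is Σ_{j=0}^{3} (−1)^j C(3,j)·(7−j)!.
Computing: 5040 − 2160 + 360 − 24 = 3216.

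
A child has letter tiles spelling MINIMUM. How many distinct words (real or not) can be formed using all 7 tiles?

Letter multiplicities in MINIMUM: I×2, M×3, N×1, U×1.
So there are 7! / (3!·2!) = 420 distinguishable arrangements.

420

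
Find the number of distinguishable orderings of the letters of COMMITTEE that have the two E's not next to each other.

35280

Total arrangements of COMMITTEE: 9!/(2!·2!·2!) = 45360.
If the two E's are adjacent, glue them into one block, leaving 8 items to arrange: (8)!/(2!·2!) = 10080 ways.
Subtracting, 45360 − 10080 = 35280 arrangements keep the E's apart.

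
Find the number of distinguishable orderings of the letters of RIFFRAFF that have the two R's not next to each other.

There are 8!/(4!·2!) = 840 arrangements of RIFFRAFF in total.
If the two R's are adjacent, glue them into one block, leaving 7 items to arrange: (7)!/(4!) = 210 ways.
Subtracting, 840 − 210 = 630 arrangements keep the R's apart.

630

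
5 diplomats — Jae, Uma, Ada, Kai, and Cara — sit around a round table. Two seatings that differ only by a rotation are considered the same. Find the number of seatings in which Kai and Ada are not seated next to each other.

Without the restriction there are (4)! = 24 seatings.
Those with Kai next to Ada: fuse the pair into one unit and seat 4 units around a circle — 2·(3)! = 12.
Subtracting, 24 − 12 = 12.

12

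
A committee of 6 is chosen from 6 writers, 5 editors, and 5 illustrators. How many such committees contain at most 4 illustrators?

7997

Split by how many illustrators are chosen (0 through 4).
Sum: C(5,0)·C(11,6) + C(5,1)·C(11,5) + C(5,2)·C(11,4) + C(5,3)·C(11,3) + C(5,4)·C(11,2) = 462 + 2310 + 3300 + 1650 + 275 = 7997.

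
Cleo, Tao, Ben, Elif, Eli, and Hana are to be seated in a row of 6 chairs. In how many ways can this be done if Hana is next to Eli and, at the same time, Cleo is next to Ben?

96

Treat {Hana,Eli} as one block (2 orders) and {Cleo,Ben} as another (2 orders).
That leaves 4 units to arrange: 2 × 2 × 4! = 4 × 24 = 96.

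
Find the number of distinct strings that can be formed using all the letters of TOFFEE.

The 6 letters of TOFFEE have repeats: E appearing twice and F appearing twice.
Dividing 6! = 720 by 2!·2! = 4 for the repeated letters gives 180.

180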